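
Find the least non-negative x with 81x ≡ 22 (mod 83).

72

81⁻¹ ≡ 41 (mod 83) because 81·41 = 3321 = 40·83 + 1.
Multiplying both sides by 41: x ≡ 41·22 = 902 ≡ 72 (mod 83).
Check: 81·72 = 5832 = 70·83 + 22.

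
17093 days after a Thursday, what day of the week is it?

Wednesday

17093 = 2441·7 + 6, so 17093 mod 7 = 6.
Thursday + 6 days → Wednesday.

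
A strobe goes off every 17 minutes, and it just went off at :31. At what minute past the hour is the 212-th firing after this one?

35

212·17 = 3604.
3604 mod 60 = 4 (since 60·60 = 3600).
(31 + 4) mod 60 = 35.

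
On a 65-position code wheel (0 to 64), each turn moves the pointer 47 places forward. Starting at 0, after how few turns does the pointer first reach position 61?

The inverse of 47 mod 65 is 18 (since 47·18 = 846 ≡ 1).
So x ≡ 18·61 = 1098 ≡ 58 (mod 65).

58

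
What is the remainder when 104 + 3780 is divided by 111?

3780 = 34·111 + 6, so 3780 mod 111 = 6.
(104 + 6) mod 111 = 110.

110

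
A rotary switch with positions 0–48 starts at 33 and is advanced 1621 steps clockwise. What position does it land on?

1621 = 33·49 + 4, so 1621 mod 49 = 4.
(33 + 4) mod 49 = 37.

37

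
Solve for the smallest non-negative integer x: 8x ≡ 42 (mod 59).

20

The inverse of 8 mod 59 is 37 (since 8·37 = 296 ≡ 1).
Multiplying both sides by 37: x ≡ 37·42 = 1554 ≡ 20 (mod 59).
Check: 8·20 = 160 = 2·59 + 42.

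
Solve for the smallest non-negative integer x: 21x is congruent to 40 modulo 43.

6

21⁻¹ ≡ 41 (mod 43) because 21·41 = 861 = 20·43 + 1.
Multiplying both sides by 41: x ≡ 41·40 = 1640 ≡ 6 (mod 43).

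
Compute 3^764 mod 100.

Successive squares of 3 mod 100: 3^1≡3, 3^2≡9, 3^4≡81, 3^8≡61, 3^16≡21, 3^32≡41, 3^64≡81, 3^128≡61, 3^256≡21, 3^512≡41.
764 = 4 + 8 + 16 + 32 + 64 + 128 + 512, so 3^764 ≡ 81·61·21·41·81·61·41 ≡ 81 (mod 100).

81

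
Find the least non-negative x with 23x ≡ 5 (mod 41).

23⁻¹ ≡ 25 (mod 41) because 23·25 = 575 = 14·41 + 1.
Multiplying both sides by 25: x ≡ 25·5 = 125 ≡ 2 (mod 41).

2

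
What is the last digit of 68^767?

The units digit of 68^n cycles with period 4: 8, 4, 2, 6, …
767 mod 4 = 3, so the last digit matches 8^3 = 2.

2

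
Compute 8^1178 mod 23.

Successive squares of 8 mod 23: 8^1≡8, 8^2≡18, 8^4≡2, 8^8≡4, 8^16≡16, 8^32≡3, 8^64≡9, 8^128≡12, 8^256≡6, 8^512≡13, 8^1024≡8.
Since 1178 = 2 + 8 + 16 + 128 + 1024 in binary, 8^1178 ≡ 18·4·16·12·8 ≡ 8 (mod 23).

8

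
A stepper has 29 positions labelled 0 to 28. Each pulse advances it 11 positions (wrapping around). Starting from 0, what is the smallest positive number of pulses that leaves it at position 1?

8

29 = 2·11 + 7
11 = 1·7 + 4
7 = 1·4 + 3
4 = 1·3 + 1
3 = 3·1 + 0
Back-substituting gives 11·8 ≡ 1 (mod 29).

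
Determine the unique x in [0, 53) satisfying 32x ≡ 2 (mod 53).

10

The inverse of 32 mod 53 is 5 (since 32·5 = 160 ≡ 1).
Multiplying both sides by 5: x ≡ 5·2 = 10 ≡ 10 (mod 53).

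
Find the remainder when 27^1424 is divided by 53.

42

Square-and-reduce mod 53: 27^1≡27, 27^2≡40, 27^4≡10, 27^8≡47, 27^16≡36, 27^32≡24, 27^64≡46, 27^128≡49, 27^256≡16, 27^512≡44, 27^1024≡28.
Since 1424 = 16 + 128 + 256 + 1024 in binary, 27^1424 ≡ 36·49·16·28 ≡ 42 (mod 53).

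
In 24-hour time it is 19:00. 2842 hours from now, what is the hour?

5

2842 mod 24 = 10 (since 118·24 = 2832).
(19 + 10) mod 24 = 5.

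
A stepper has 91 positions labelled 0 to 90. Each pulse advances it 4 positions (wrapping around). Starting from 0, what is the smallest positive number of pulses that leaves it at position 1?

23

91 = 22·4 + 3
4 = 1·3 + 1
3 = 3·1 + 0
Back-substituting gives 4·23 ≡ 1 (mod 91).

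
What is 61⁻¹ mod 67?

61·11 = 671 = 10·67 + 1, so 61⁻¹ ≡ 11 (mod 67).

11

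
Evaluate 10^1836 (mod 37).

By repeated squaring mod 37: 10^1≡10, 10^2≡26, 10^4≡10, 10^8≡26, 10^16≡10, 10^32≡26, 10^64≡10, 10^128≡26, 10^256≡10, 10^512≡26, 10^1024≡10.
1836 = 4 + 8 + 32 + 256 + 512 + 1024, so 10^1836 ≡ 10·26·26·10·26·10 ≡ 1 (mod 37).

1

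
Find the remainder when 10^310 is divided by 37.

10

By repeated squaring mod 37: 10^1≡10, 10^2≡26, 10^4≡10, 10^8≡26, 10^16≡10, 10^32≡26, 10^64≡10, 10^128≡26, 10^256≡10.
Since 310 = 2 + 4 + 16 + 32 + 256 in binary, 10^310 ≡ 26·10·10·26·10 ≡ 10 (mod 37).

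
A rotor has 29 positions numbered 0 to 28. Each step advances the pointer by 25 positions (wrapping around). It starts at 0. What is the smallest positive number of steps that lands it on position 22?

The inverse of 25 mod 29 is 7 (since 25·7 = 175 ≡ 1).
Multiplying both sides by 7: x ≡ 7·22 = 154 ≡ 9 (mod 29).
Check: 25·9 = 225 = 7·29 + 22.

9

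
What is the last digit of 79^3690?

1

The units digit of 79^n cycles with period 2: 9, 1, …
3690 leaves remainder 0 on division by 2, so 79^3690 ends in 1.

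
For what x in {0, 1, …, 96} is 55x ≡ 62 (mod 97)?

55⁻¹ ≡ 30 (mod 97) because 55·30 = 1650 = 17·97 + 1.
Multiplying both sides by 30: x ≡ 30·62 = 1860 ≡ 17 (mod 97).
Check: 55·17 = 935 = 9·97 + 62.

17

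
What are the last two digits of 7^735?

Square-and-reduce mod 100: 7^1≡7, 7^2≡49, 7^4≡1, 7^8≡1, 7^16≡1, 7^32≡1, 7^64≡1, 7^128≡1, 7^256≡1, 7^512≡1.
Since 735 = 1 + 2 + 4 + 8 + 16 + 64 + 128 + 512 in binary, 7^735 ≡ 7·49·1·1·1·1·1·1 ≡ 43 (mod 100).

43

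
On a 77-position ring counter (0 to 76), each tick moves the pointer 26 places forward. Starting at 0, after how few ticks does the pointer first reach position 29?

The inverse of 26 mod 77 is 3 (since 26·3 = 78 ≡ 1).
So x ≡ 3·29 = 87 ≡ 10 (mod 77).

10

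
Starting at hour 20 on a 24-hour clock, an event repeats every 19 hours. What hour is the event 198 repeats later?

198·19 = 3762.
3762 = 156·24 + 18, so 3762 mod 24 = 18.
(20 + 18) mod 24 = 14.

14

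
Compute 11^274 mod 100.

Successive squares of 11 mod 100: 11^1≡11, 11^2≡21, 11^4≡41, 11^8≡81, 11^16≡61, 11^32≡21, 11^64≡41, 11^128≡81, 11^256≡61.
274 = 2 + 16 + 256, so 11^274 ≡ 21·61·61 ≡ 41 (mod 100).

41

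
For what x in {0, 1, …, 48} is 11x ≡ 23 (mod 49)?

11

11⁻¹ ≡ 9 (mod 49) because 11·9 = 99 = 2·49 + 1.
Multiplying both sides by 9: x ≡ 9·23 = 207 ≡ 11 (mod 49).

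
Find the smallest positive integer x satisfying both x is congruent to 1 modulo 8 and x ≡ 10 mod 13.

x ≡ 1 (mod 8) gives x ∈ {1, 9, 17, 25, 33, 41, 49}.
The first of these with x mod 13 = 10 is 49.

49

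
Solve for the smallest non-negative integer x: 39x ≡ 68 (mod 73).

The inverse of 39 mod 73 is 15 (since 39·15 = 585 ≡ 1).
Multiplying both sides by 15: x ≡ 15·68 = 1020 ≡ 71 (mod 73).

71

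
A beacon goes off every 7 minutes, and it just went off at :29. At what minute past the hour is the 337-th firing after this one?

337·7 = 2359.
Dividing 2359 by 60 gives quotient 39 and remainder 19.
(29 + 19) mod 60 = 48.

48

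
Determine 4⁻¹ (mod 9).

7

9 = 2·4 + 1
4 = 4·1 + 0
Back-substituting gives 4·7 ≡ 1 (mod 9).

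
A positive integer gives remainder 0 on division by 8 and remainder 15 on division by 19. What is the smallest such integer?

72

x ≡ 0 (mod 8) gives x ∈ {0, 8, 16, 24, 32, 40, 48, 56, …}.
The first of these with x mod 19 = 15 is 72.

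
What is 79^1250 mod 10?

1

Last digits of 9^n: 9, 1 (period 2).
1250 mod 2 = 0, so the last digit matches 9^2 = 1.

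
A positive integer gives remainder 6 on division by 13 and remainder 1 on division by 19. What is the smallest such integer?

x ≡ 6 (mod 13) gives x ∈ {6, 19, 32, 45, 58}.
The first of these with x mod 19 = 1 is 58.

58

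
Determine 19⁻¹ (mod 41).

13

41 = 2·19 + 3
19 = 6·3 + 1
3 = 3·1 + 0
Back-substituting gives 19·13 ≡ 1 (mod 41).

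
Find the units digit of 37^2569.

7

Last digits of 7^n: 7, 9, 3, 1 (period 4).
2569 mod 4 = 1, so the last digit matches 7^1 = 7.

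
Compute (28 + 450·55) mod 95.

78

450·55 = 24750.
24750 − 260·95 = 50, so 24750 ≡ 50 (mod 95).
(28 + 50) mod 95 = 78.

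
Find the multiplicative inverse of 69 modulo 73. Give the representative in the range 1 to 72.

73 = 1·69 + 4
69 = 17·4 + 1
4 = 4·1 + 0
Back-substituting gives 69·18 ≡ 1 (mod 73).

18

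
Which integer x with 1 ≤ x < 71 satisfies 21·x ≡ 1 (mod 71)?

44

21·44 = 924 = 13·71 + 1, so 21⁻¹ ≡ 44 (mod 71).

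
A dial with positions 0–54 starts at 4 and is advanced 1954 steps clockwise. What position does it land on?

33

1954 mod 55 = 29 (since 35·55 = 1925).
(4 + 29) mod 55 = 33.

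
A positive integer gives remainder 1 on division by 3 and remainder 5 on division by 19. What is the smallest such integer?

Since 19·1 ≡ 1 (mod 3), take x = 5 + 19·((1−5)·1 mod 3) = 5 + 19·2 = 43.
Check: 43 mod 3 = 1, 43 mod 19 = 5.

43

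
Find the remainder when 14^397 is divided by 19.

14

Square-and-reduce mod 19: 14^1≡14, 14^2≡6, 14^4≡17, 14^8≡4, 14^16≡16, 14^32≡9, 14^64≡5, 14^128≡6, 14^256≡17.
Since 397 = 1 + 4 + 8 + 128 + 256 in binary, 14^397 ≡ 14·17·4·6·17 ≡ 14 (mod 19).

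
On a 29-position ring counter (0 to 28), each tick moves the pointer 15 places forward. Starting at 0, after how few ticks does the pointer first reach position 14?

28

15⁻¹ ≡ 2 (mod 29) because 15·2 = 30 = 1·29 + 1.
Multiplying both sides by 2: x ≡ 2·14 = 28 ≡ 28 (mod 29).
Check: 15·28 = 420 = 14·29 + 14.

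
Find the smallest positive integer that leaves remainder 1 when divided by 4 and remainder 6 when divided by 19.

x ≡ 1 (mod 4) gives x ∈ {1, 5, 9, 13, 17, 21, 25}.
The first of these with x mod 19 = 6 is 25.

25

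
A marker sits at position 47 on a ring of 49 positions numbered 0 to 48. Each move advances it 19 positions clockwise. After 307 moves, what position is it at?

307·19 = 5833.
5833 − 119·49 = 2, so 5833 ≡ 2 (mod 49).
(47 + 2) mod 49 = 0.

0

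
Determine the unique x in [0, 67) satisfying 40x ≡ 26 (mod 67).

The inverse of 40 mod 67 is 62 (since 40·62 = 2480 ≡ 1).
So x ≡ 62·26 = 1612 ≡ 4 (mod 67).

4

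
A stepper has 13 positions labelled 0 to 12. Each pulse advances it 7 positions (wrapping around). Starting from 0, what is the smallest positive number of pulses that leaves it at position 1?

7·2 = 14 = 1·13 + 1, so 7⁻¹ ≡ 2 (mod 13).

2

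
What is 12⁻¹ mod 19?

19 = 1·12 + 7
12 = 1·7 + 5
7 = 1·5 + 2
5 = 2·2 + 1
2 = 2·1 + 0
Back-substituting gives 12·8 ≡ 1 (mod 19).

8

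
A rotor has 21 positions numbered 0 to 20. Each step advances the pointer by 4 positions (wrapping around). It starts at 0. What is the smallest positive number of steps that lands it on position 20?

The inverse of 4 mod 21 is 16 (since 4·16 = 64 ≡ 1).
Multiplying both sides by 16: x ≡ 16·20 = 320 ≡ 5 (mod 21).
Check: 4·5 = 20 = 0·21 + 20.

5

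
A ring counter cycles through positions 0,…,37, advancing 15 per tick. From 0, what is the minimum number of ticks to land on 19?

19

15⁻¹ ≡ 33 (mod 38) because 15·33 = 495 = 13·38 + 1.
So x ≡ 33·19 = 627 ≡ 19 (mod 38).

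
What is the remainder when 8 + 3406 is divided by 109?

35

3406 mod 109 = 27 (since 31·109 = 3379).
(8 + 27) mod 109 = 35.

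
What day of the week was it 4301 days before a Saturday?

Dividing 4301 by 7 gives quotient 614 and remainder 3.
Saturday − 3 days → Wednesday.

Wednesday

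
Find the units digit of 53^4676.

Last digits of 3^n: 3, 9, 7, 1 (period 4).
4676 leaves remainder 0 on division by 4, so 53^4676 ends in 1.

1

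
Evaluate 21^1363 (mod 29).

Square-and-reduce mod 29: 21^1≡21, 21^2≡6, 21^4≡7, 21^8≡20, 21^16≡23, 21^32≡7, 21^64≡20, 21^128≡23, 21^256≡7, 21^512≡20, 21^1024≡23.
Since 1363 = 1 + 2 + 16 + 64 + 256 + 1024 in binary, 21^1363 ≡ 21·6·23·20·7·23 ≡ 27 (mod 29).

27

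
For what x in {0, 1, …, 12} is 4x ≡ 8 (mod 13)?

4⁻¹ ≡ 10 (mod 13) because 4·10 = 40 = 3·13 + 1.
So x ≡ 10·8 = 80 ≡ 2 (mod 13).

2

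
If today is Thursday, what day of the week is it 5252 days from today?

5252 mod 7 = 2 (since 750·7 = 5250).
Thursday + 2 days → Saturday.

Saturday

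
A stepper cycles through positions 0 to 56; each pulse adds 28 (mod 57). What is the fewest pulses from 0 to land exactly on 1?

57 = 2·28 + 1
28 = 28·1 + 0
Back-substituting gives 28·55 ≡ 1 (mod 57).

55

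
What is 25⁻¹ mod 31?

25·5 = 125 = 4·31 + 1, so 25⁻¹ ≡ 5 (mod 31).

5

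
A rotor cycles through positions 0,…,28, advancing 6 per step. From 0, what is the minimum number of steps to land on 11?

6⁻¹ ≡ 5 (mod 29) because 6·5 = 30 = 1·29 + 1.
So x ≡ 5·11 = 55 ≡ 26 (mod 29).
Check: 6·26 = 156 = 5·29 + 11.

26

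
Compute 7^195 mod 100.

43

By repeated squaring mod 100: 7^1≡7, 7^2≡49, 7^4≡1, 7^8≡1, 7^16≡1, 7^32≡1, 7^64≡1, 7^128≡1.
195 = 1 + 2 + 64 + 128, so 7^195 ≡ 7·49·1·1 ≡ 43 (mod 100).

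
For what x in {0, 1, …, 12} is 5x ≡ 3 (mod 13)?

5⁻¹ ≡ 8 (mod 13) because 5·8 = 40 = 3·13 + 1.
Multiplying both sides by 8: x ≡ 8·3 = 24 ≡ 11 (mod 13).

11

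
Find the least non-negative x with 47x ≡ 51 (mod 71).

60

The inverse of 47 mod 71 is 68 (since 47·68 = 3196 ≡ 1).
So x ≡ 68·51 = 3468 ≡ 60 (mod 71).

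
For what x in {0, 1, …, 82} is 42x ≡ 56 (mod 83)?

The inverse of 42 mod 83 is 2 (since 42·2 = 84 ≡ 1).
Multiplying both sides by 2: x ≡ 2·56 = 112 ≡ 29 (mod 83).

29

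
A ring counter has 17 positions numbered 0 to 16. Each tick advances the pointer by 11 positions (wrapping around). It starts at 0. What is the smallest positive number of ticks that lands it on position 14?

9

11⁻¹ ≡ 14 (mod 17) because 11·14 = 154 = 9·17 + 1.
So x ≡ 14·14 = 196 ≡ 9 (mod 17).
Check: 11·9 = 99 = 5·17 + 14.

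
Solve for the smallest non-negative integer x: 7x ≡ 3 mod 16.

The inverse of 7 mod 16 is 7 (since 7·7 = 49 ≡ 1).
Multiplying both sides by 7: x ≡ 7·3 = 21 ≡ 5 (mod 16).

5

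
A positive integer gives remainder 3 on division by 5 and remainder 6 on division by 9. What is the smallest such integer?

33

x ≡ 3 (mod 5) gives x ∈ {3, 8, 13, 18, 23, 28, 33}.
The first of these with x mod 9 = 6 is 33.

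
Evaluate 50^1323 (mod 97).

Square-and-reduce mod 97: 50^1≡50, 50^2≡75, 50^4≡96, 50^8≡1, 50^16≡1, 50^32≡1, 50^64≡1, 50^128≡1, 50^256≡1, 50^512≡1, 50^1024≡1.
Since 1323 = 1 + 2 + 8 + 32 + 256 + 1024 in binary, 50^1323 ≡ 50·75·1·1·1·1 ≡ 64 (mod 97).

64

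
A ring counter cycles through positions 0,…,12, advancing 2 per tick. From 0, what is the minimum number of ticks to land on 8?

4

The inverse of 2 mod 13 is 7 (since 2·7 = 14 ≡ 1).
So x ≡ 7·8 = 56 ≡ 4 (mod 13).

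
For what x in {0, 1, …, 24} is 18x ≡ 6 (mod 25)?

17

18⁻¹ ≡ 7 (mod 25) because 18·7 = 126 = 5·25 + 1.
Multiplying both sides by 7: x ≡ 7·6 = 42 ≡ 17 (mod 25).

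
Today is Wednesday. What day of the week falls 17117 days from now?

17117 − 2445·7 = 2, so 17117 ≡ 2 (mod 7).
Wednesday + 2 days → Friday.

Friday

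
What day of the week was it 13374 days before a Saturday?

Tuesday

Dividing 13374 by 7 gives quotient 1910 and remainder 4.
Saturday − 4 days → Tuesday.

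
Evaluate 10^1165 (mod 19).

13

Square-and-reduce mod 19: 10^1≡10, 10^2≡5, 10^4≡6, 10^8≡17, 10^16≡4, 10^32≡16, 10^64≡9, 10^128≡5, 10^256≡6, 10^512≡17, 10^1024≡4.
Since 1165 = 1 + 4 + 8 + 128 + 1024 in binary, 10^1165 ≡ 10·6·17·5·4 ≡ 13 (mod 19).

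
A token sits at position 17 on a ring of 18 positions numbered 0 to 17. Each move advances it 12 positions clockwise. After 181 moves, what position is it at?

181·12 = 2172.
2172 mod 18 = 12 (since 120·18 = 2160).
(17 + 12) mod 18 = 11.

11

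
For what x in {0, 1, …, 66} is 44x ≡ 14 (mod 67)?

44⁻¹ ≡ 32 (mod 67) because 44·32 = 1408 = 21·67 + 1.
Multiplying both sides by 32: x ≡ 32·14 = 448 ≡ 46 (mod 67).

46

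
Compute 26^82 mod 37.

26

Square-and-reduce mod 37: 26^1≡26, 26^2≡10, 26^4≡26, 26^8≡10, 26^16≡26, 26^32≡10, 26^64≡26.
82 = 2 + 16 + 64, so 26^82 ≡ 10·26·26 ≡ 26 (mod 37).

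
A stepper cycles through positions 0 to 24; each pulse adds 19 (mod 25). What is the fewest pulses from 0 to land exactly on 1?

19·4 = 76 = 3·25 + 1, so 19⁻¹ ≡ 4 (mod 25).

4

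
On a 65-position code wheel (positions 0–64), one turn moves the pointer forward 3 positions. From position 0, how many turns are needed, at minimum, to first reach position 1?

65 = 21·3 + 2
3 = 1·2 + 1
2 = 2·1 + 0
Back-substituting gives 3·22 ≡ 1 (mod 65).

22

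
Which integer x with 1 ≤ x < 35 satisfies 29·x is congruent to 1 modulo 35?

29

35 = 1·29 + 6
29 = 4·6 + 5
6 = 1·5 + 1
5 = 5·1 + 0
Back-substituting gives 29·29 ≡ 1 (mod 35).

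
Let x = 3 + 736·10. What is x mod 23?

736·10 = 7360.
Dividing 7360 by 23 gives quotient 320 and remainder 0.
(3 + 0) mod 23 = 3.

3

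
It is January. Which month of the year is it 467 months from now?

December

467 = 38·12 + 11, so 467 mod 12 = 11.
January + 11 months → December.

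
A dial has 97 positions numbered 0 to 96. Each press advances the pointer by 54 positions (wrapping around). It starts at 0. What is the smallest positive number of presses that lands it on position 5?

The inverse of 54 mod 97 is 9 (since 54·9 = 486 ≡ 1).
So x ≡ 9·5 = 45 ≡ 45 (mod 97).
Check: 54·45 = 2430 = 25·97 + 5.

45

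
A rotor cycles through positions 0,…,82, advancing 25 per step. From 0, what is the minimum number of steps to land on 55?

25⁻¹ ≡ 10 (mod 83) because 25·10 = 250 = 3·83 + 1.
So x ≡ 10·55 = 550 ≡ 52 (mod 83).

52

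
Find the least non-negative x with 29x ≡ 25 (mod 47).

29⁻¹ ≡ 13 (mod 47) because 29·13 = 377 = 8·47 + 1.
So x ≡ 13·25 = 325 ≡ 43 (mod 47).

43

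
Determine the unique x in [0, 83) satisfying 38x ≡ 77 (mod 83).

61

The inverse of 38 mod 83 is 59 (since 38·59 = 2242 ≡ 1).
Multiplying both sides by 59: x ≡ 59·77 = 4543 ≡ 61 (mod 83).
Check: 38·61 = 2318 = 27·83 + 77.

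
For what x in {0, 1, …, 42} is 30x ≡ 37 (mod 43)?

17

The inverse of 30 mod 43 is 33 (since 30·33 = 990 ≡ 1).
So x ≡ 33·37 = 1221 ≡ 17 (mod 43).
Check: 30·17 = 510 = 11·43 + 37.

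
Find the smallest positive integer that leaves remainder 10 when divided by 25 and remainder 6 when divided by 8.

110

x ≡ 6 (mod 8) gives x ∈ {6, 14, 22, 30, 38, 46, 54, 62, …}.
The first of these with x mod 25 = 10 is 110.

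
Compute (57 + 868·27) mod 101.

868·27 = 23436.
Dividing 23436 by 101 gives quotient 232 and remainder 4.
(57 + 4) mod 101 = 61.

61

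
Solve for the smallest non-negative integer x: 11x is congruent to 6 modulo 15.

The inverse of 11 mod 15 is 11 (since 11·11 = 121 ≡ 1).
Multiplying both sides by 11: x ≡ 11·6 = 66 ≡ 6 (mod 15).

6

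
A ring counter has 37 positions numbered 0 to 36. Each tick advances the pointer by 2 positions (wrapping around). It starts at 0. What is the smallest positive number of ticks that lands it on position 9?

The inverse of 2 mod 37 is 19 (since 2·19 = 38 ≡ 1).
Multiplying both sides by 19: x ≡ 19·9 = 171 ≡ 23 (mod 37).

23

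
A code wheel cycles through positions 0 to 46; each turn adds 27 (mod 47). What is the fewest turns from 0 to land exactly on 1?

27·7 = 189 = 4·47 + 1, so 27⁻¹ ≡ 7 (mod 47).

7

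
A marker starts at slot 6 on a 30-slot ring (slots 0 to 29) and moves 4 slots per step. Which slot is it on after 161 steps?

20

161·4 = 644.
Dividing 644 by 30 gives quotient 21 and remainder 14.
(6 + 14) mod 30 = 20.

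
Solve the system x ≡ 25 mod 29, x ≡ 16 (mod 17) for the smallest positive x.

Since 17·12 ≡ 1 (mod 29), take x = 16 + 17·((25−16)·12 mod 29) = 16 + 17·21 = 373.
Check: 373 mod 29 = 25, 373 mod 17 = 16.

373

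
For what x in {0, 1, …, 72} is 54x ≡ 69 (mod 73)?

54

The inverse of 54 mod 73 is 23 (since 54·23 = 1242 ≡ 1).
Multiplying both sides by 23: x ≡ 23·69 = 1587 ≡ 54 (mod 73).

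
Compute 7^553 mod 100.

7

By repeated squaring mod 100: 7^1≡7, 7^2≡49, 7^4≡1, 7^8≡1, 7^16≡1, 7^32≡1, 7^64≡1, 7^128≡1, 7^256≡1, 7^512≡1.
553 = 1 + 8 + 32 + 512, so 7^553 ≡ 7·1·1·1 ≡ 7 (mod 100).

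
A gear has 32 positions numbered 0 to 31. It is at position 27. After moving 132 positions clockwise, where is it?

132 = 4·32 + 4, so 132 mod 32 = 4.
(27 + 4) mod 32 = 31.

31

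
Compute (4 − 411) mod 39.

22

411 mod 39 = 21 (since 10·39 = 390).
(4 − 21) mod 39 = 22.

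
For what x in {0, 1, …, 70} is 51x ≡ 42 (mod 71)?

The inverse of 51 mod 71 is 39 (since 51·39 = 1989 ≡ 1).
Multiplying both sides by 39: x ≡ 39·42 = 1638 ≡ 5 (mod 71).

5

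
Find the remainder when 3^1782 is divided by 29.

Successive squares of 3 mod 29: 3^1≡3, 3^2≡9, 3^4≡23, 3^8≡7, 3^16≡20, 3^32≡23, 3^64≡7, 3^128≡20, 3^256≡23, 3^512≡7, 3^1024≡20.
Since 1782 = 2 + 4 + 16 + 32 + 64 + 128 + 512 + 1024 in binary, 3^1782 ≡ 9·23·20·23·7·20·7·20 ≡ 6 (mod 29).

6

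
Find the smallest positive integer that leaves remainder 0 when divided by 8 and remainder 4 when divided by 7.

x ≡ 4 (mod 7) gives x ∈ {4, 11, 18, 25, 32}.
The first of these with x mod 8 = 0 is 32.

32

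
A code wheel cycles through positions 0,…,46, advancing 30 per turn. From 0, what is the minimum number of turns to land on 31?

12

The inverse of 30 mod 47 is 11 (since 30·11 = 330 ≡ 1).
So x ≡ 11·31 = 341 ≡ 12 (mod 47).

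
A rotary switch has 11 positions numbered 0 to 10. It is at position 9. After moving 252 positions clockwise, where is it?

8

Dividing 252 by 11 gives quotient 22 and remainder 10.
(9 + 10) mod 11 = 8.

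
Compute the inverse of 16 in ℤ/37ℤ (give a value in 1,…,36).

16·7 = 112 = 3·37 + 1, so 16⁻¹ ≡ 7 (mod 37).

7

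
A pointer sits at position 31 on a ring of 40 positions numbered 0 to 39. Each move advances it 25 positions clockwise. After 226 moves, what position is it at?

226·25 = 5650.
5650 − 141·40 = 10, so 5650 ≡ 10 (mod 40).
(31 + 10) mod 40 = 1.

1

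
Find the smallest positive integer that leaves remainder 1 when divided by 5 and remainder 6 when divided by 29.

6

Since 29·4 ≡ 1 (mod 5), take x = 6 + 29·((1−6)·4 mod 5) = 6 + 29·0 = 6.
Check: 6 mod 5 = 1, 6 mod 29 = 6.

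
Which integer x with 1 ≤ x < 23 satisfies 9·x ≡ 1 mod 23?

18

23 = 2·9 + 5
9 = 1·5 + 4
5 = 1·4 + 1
4 = 4·1 + 0
Back-substituting gives 9·18 ≡ 1 (mod 23).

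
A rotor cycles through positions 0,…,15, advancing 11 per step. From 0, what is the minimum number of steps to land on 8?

11⁻¹ ≡ 3 (mod 16) because 11·3 = 33 = 2·16 + 1.
Multiplying both sides by 3: x ≡ 3·8 = 24 ≡ 8 (mod 16).
Check: 11·8 = 88 = 5·16 + 8.

8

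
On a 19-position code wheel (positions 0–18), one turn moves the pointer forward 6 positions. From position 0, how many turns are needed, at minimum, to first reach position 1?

19 = 3·6 + 1
6 = 6·1 + 0
Back-substituting gives 6·16 ≡ 1 (mod 19).

16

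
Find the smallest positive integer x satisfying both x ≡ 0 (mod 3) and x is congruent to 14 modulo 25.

39

x ≡ 0 (mod 3) gives x ∈ {0, 3, 6, 9, 12, 15, 18, 21, …}.
The first of these with x mod 25 = 14 is 39.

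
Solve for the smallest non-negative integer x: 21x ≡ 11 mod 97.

The inverse of 21 mod 97 is 37 (since 21·37 = 777 ≡ 1).
So x ≡ 37·11 = 407 ≡ 19 (mod 97).
Check: 21·19 = 399 = 4·97 + 11.

19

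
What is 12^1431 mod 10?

Last digits of 2^n: 2, 4, 8, 6 (period 4).
1431 mod 4 = 3, so the last digit matches 2^3 = 8.

8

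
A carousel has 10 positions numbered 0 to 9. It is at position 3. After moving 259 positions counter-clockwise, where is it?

259 mod 10 = 9 (since 25·10 = 250).
(3 − 9) mod 10 = 4.

4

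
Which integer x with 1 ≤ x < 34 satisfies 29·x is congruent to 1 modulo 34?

29·27 = 783 = 23·34 + 1, so 29⁻¹ ≡ 27 (mod 34).

27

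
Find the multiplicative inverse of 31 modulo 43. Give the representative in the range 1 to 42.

43 = 1·31 + 12
31 = 2·12 + 7
12 = 1·7 + 5
7 = 1·5 + 2
5 = 2·2 + 1
2 = 2·1 + 0
Back-substituting gives 31·25 ≡ 1 (mod 43).

25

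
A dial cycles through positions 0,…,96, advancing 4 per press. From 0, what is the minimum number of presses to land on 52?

4⁻¹ ≡ 73 (mod 97) because 4·73 = 292 = 3·97 + 1.
So x ≡ 73·52 = 3796 ≡ 13 (mod 97).

13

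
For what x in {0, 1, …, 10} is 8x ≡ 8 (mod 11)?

8⁻¹ ≡ 7 (mod 11) because 8·7 = 56 = 5·11 + 1.
So x ≡ 7·8 = 56 ≡ 1 (mod 11).
Check: 8·1 = 8 = 0·11 + 8.

1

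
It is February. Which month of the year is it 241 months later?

Dividing 241 by 12 gives quotient 20 and remainder 1.
February + 1 month → March.

March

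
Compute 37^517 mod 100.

17

Square-and-reduce mod 100: 37^1≡37, 37^2≡69, 37^4≡61, 37^8≡21, 37^16≡41, 37^32≡81, 37^64≡61, 37^128≡21, 37^256≡41, 37^512≡81.
Since 517 = 1 + 4 + 512 in binary, 37^517 ≡ 37·61·81 ≡ 17 (mod 100).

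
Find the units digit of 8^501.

8

Last digits of 8^n: 8, 4, 2, 6 (period 4).
501 leaves remainder 1 on division by 4, so 8^501 ends in 8.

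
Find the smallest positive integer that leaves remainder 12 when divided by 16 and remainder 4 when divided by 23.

188

x ≡ 12 (mod 16) gives x ∈ {12, 28, 44, 60, 76, 92, 108, 124, …}.
The first of these with x mod 23 = 4 is 188.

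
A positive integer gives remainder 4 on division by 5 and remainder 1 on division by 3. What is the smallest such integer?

Since 3·2 ≡ 1 (mod 5), take x = 1 + 3·((4−1)·2 mod 5) = 1 + 3·1 = 4.
Check: 4 mod 5 = 4, 4 mod 3 = 1.

4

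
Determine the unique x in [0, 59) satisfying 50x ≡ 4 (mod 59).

52

The inverse of 50 mod 59 is 13 (since 50·13 = 650 ≡ 1).
Multiplying both sides by 13: x ≡ 13·4 = 52 ≡ 52 (mod 59).
Check: 50·52 = 2600 = 44·59 + 4.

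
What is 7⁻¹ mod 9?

4

7·4 = 28 = 3·9 + 1, so 7⁻¹ ≡ 4 (mod 9).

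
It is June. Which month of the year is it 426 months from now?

426 − 35·12 = 6, so 426 ≡ 6 (mod 12).
June + 6 months → December.

December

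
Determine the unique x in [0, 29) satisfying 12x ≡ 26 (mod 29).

12⁻¹ ≡ 17 (mod 29) because 12·17 = 204 = 7·29 + 1.
Multiplying both sides by 17: x ≡ 17·26 = 442 ≡ 7 (mod 29).
Check: 12·7 = 84 = 2·29 + 26.

7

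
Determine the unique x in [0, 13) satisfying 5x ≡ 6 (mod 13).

5⁻¹ ≡ 8 (mod 13) because 5·8 = 40 = 3·13 + 1.
Multiplying both sides by 8: x ≡ 8·6 = 48 ≡ 9 (mod 13).

9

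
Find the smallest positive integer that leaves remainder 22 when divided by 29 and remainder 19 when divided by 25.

544

Since 25·7 ≡ 1 (mod 29), take x = 19 + 25·((22−19)·7 mod 29) = 19 + 25·21 = 544.
Check: 544 mod 29 = 22, 544 mod 25 = 19.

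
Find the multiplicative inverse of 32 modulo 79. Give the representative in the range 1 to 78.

42

32·42 = 1344 = 17·79 + 1, so 32⁻¹ ≡ 42 (mod 79).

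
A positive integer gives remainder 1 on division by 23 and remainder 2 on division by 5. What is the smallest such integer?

x ≡ 2 (mod 5) gives x ∈ {2, 7, 12, 17, 22, 27, 32, 37, …}.
The first of these with x mod 23 = 1 is 47.

47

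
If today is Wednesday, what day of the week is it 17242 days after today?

Thursday

17242 = 2463·7 + 1, so 17242 mod 7 = 1.
Wednesday + 1 day → Thursday.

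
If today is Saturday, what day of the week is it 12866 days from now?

Saturday

12866 − 1838·7 = 0, so 12866 ≡ 0 (mod 7).
Saturday + 0 days → Saturday.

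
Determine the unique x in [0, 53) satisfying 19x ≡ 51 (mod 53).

The inverse of 19 mod 53 is 14 (since 19·14 = 266 ≡ 1).
So x ≡ 14·51 = 714 ≡ 25 (mod 53).
Check: 19·25 = 475 = 8·53 + 51.

25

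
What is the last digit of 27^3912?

The units digit of 27^n cycles with period 4: 7, 9, 3, 1, …
3912 mod 4 = 0, so the last digit matches 7^4 = 1.

1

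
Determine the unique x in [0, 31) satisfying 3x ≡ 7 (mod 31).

23

3⁻¹ ≡ 21 (mod 31) because 3·21 = 63 = 2·31 + 1.
So x ≡ 21·7 = 147 ≡ 23 (mod 31).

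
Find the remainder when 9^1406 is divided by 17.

4

By repeated squaring mod 17: 9^1≡9, 9^2≡13, 9^4≡16, 9^8≡1, 9^16≡1, 9^32≡1, 9^64≡1, 9^128≡1, 9^256≡1, 9^512≡1, 9^1024≡1.
Since 1406 = 2 + 4 + 8 + 16 + 32 + 64 + 256 + 1024 in binary, 9^1406 ≡ 13·16·1·1·1·1·1·1 ≡ 4 (mod 17).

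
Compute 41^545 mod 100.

Square-and-reduce mod 100: 41^1≡41, 41^2≡81, 41^4≡61, 41^8≡21, 41^16≡41, 41^32≡81, 41^64≡61, 41^128≡21, 41^256≡41, 41^512≡81.
545 = 1 + 32 + 512, so 41^545 ≡ 41·81·81 ≡ 1 (mod 100).

1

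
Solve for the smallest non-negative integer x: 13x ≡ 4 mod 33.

13⁻¹ ≡ 28 (mod 33) because 13·28 = 364 = 11·33 + 1.
Multiplying both sides by 28: x ≡ 28·4 = 112 ≡ 13 (mod 33).

13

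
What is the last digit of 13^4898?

Powers of 3 mod 10 repeat with period 4: 3, 9, 7, 1.
4898 leaves remainder 2 on division by 4, so 13^4898 ends in 9.

9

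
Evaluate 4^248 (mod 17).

1

Successive squares of 4 mod 17: 4^1≡4, 4^2≡16, 4^4≡1, 4^8≡1, 4^16≡1, 4^32≡1, 4^64≡1, 4^128≡1.
248 = 8 + 16 + 32 + 64 + 128, so 4^248 ≡ 1·1·1·1·1 ≡ 1 (mod 17).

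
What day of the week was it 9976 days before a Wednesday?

9976 = 1425·7 + 1, so 9976 mod 7 = 1.
Wednesday − 1 day → Tuesday.

Tuesday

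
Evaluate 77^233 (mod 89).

77

Square-and-reduce mod 89: 77^1≡77, 77^2≡55, 77^4≡88, 77^8≡1, 77^16≡1, 77^32≡1, 77^64≡1, 77^128≡1.
Since 233 = 1 + 8 + 32 + 64 + 128 in binary, 77^233 ≡ 77·1·1·1·1 ≡ 77 (mod 89).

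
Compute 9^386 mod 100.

41

Square-and-reduce mod 100: 9^1≡9, 9^2≡81, 9^4≡61, 9^8≡21, 9^16≡41, 9^32≡81, 9^64≡61, 9^128≡21, 9^256≡41.
Since 386 = 2 + 128 + 256 in binary, 9^386 ≡ 81·21·41 ≡ 41 (mod 100).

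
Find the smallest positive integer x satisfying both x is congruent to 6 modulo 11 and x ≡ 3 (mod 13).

94

x ≡ 6 (mod 11) gives x ∈ {6, 17, 28, 39, 50, 61, 72, 83, …}.
The first of these with x mod 13 = 3 is 94.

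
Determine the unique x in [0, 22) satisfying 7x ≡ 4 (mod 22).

10

7⁻¹ ≡ 19 (mod 22) because 7·19 = 133 = 6·22 + 1.
So x ≡ 19·4 = 76 ≡ 10 (mod 22).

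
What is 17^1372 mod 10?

1

Last digits of 7^n: 7, 9, 3, 1 (period 4).
1372 leaves remainder 0 on division by 4, so 17^1372 ends in 1.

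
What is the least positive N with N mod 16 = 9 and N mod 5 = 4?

9

x ≡ 4 (mod 5) gives x ∈ {4, 9}.
The first of these with x mod 16 = 9 is 9.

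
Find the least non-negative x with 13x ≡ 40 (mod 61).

50

13⁻¹ ≡ 47 (mod 61) because 13·47 = 611 = 10·61 + 1.
So x ≡ 47·40 = 1880 ≡ 50 (mod 61).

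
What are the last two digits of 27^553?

67

Successive squares of 27 mod 100: 27^1≡27, 27^2≡29, 27^4≡41, 27^8≡81, 27^16≡61, 27^32≡21, 27^64≡41, 27^128≡81, 27^256≡61, 27^512≡21.
553 = 1 + 8 + 32 + 512, so 27^553 ≡ 27·81·21·21 ≡ 67 (mod 100).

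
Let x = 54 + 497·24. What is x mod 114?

12

497·24 = 11928.
11928 − 104·114 = 72, so 11928 ≡ 72 (mod 114).
(54 + 72) mod 114 = 12.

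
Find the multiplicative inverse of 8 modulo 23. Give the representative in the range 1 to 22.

3

8·3 = 24 = 1·23 + 1, so 8⁻¹ ≡ 3 (mod 23).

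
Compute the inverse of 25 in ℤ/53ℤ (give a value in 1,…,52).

25·17 = 425 = 8·53 + 1, so 25⁻¹ ≡ 17 (mod 53).

17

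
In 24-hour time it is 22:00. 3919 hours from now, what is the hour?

3919 mod 24 = 7 (since 163·24 = 3912).
(22 + 7) mod 24 = 5.

5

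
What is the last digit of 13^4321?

3

Last digits of 3^n: 3, 9, 7, 1 (period 4).
4321 mod 4 = 1, so the last digit matches 3^1 = 3.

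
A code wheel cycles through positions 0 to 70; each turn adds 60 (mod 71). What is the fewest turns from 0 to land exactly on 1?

58

71 = 1·60 + 11
60 = 5·11 + 5
11 = 2·5 + 1
5 = 5·1 + 0
Back-substituting gives 60·58 ≡ 1 (mod 71).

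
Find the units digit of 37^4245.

Powers of 7 mod 10 repeat with period 4: 7, 9, 3, 1.
4245 leaves remainder 1 on division by 4, so 37^4245 ends in 7.

7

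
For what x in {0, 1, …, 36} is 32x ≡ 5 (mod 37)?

32⁻¹ ≡ 22 (mod 37) because 32·22 = 704 = 19·37 + 1.
So x ≡ 22·5 = 110 ≡ 36 (mod 37).

36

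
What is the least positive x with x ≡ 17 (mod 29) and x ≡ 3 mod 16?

x ≡ 3 (mod 16) gives x ∈ {3, 19, 35, 51, 67, 83, 99, 115, …}.
The first of these with x mod 29 = 17 is 307.

307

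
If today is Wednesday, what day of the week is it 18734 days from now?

Friday

18734 = 2676·7 + 2, so 18734 mod 7 = 2.
Wednesday + 2 days → Friday.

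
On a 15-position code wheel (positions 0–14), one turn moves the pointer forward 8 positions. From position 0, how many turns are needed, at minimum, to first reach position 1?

8·2 = 16 = 1·15 + 1, so 8⁻¹ ≡ 2 (mod 15).

2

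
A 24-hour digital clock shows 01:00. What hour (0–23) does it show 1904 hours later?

9

Dividing 1904 by 24 gives quotient 79 and remainder 8.
(1 + 8) mod 24 = 9.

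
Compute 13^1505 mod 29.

Successive squares of 13 mod 29: 13^1≡13, 13^2≡24, 13^4≡25, 13^8≡16, 13^16≡24, 13^32≡25, 13^64≡16, 13^128≡24, 13^256≡25, 13^512≡16, 13^1024≡24.
1505 = 1 + 32 + 64 + 128 + 256 + 1024, so 13^1505 ≡ 13·25·16·24·25·24 ≡ 28 (mod 29).

28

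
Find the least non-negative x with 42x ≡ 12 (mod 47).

42⁻¹ ≡ 28 (mod 47) because 42·28 = 1176 = 25·47 + 1.
So x ≡ 28·12 = 336 ≡ 7 (mod 47).
Check: 42·7 = 294 = 6·47 + 12.

7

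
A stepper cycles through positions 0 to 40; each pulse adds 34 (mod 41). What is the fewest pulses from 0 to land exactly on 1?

35

41 = 1·34 + 7
34 = 4·7 + 6
7 = 1·6 + 1
6 = 6·1 + 0
Back-substituting gives 34·35 ≡ 1 (mod 41).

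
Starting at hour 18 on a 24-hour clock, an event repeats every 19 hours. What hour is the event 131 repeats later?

131·19 = 2489.
2489 = 103·24 + 17, so 2489 mod 24 = 17.
(18 + 17) mod 24 = 11.

11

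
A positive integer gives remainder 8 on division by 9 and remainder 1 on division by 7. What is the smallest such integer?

Since 7·4 ≡ 1 (mod 9), take x = 1 + 7·((8−1)·4 mod 9) = 1 + 7·1 = 8.
Check: 8 mod 9 = 8, 8 mod 7 = 1.

8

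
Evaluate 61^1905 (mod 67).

8

Successive squares of 61 mod 67: 61^1≡61, 61^2≡36, 61^4≡23, 61^8≡60, 61^16≡49, 61^32≡56, 61^64≡54, 61^128≡35, 61^256≡19, 61^512≡26, 61^1024≡6.
1905 = 1 + 16 + 32 + 64 + 256 + 512 + 1024, so 61^1905 ≡ 61·49·56·54·19·26·6 ≡ 8 (mod 67).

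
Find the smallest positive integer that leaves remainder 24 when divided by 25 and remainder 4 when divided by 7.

x ≡ 4 (mod 7) gives x ∈ {4, 11, 18, 25, 32, 39, 46, 53, …}.
The first of these with x mod 25 = 24 is 74.

74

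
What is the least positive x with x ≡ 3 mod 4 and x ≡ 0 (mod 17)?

Since 17·1 ≡ 1 (mod 4), take x = 0 + 17·((3−0)·1 mod 4) = 0 + 17·3 = 51.
Check: 51 mod 4 = 3, 51 mod 17 = 0.

51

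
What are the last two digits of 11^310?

01

By repeated squaring mod 100: 11^1≡11, 11^2≡21, 11^4≡41, 11^8≡81, 11^16≡61, 11^32≡21, 11^64≡41, 11^128≡81, 11^256≡61.
310 = 2 + 4 + 16 + 32 + 256, so 11^310 ≡ 21·41·61·21·61 ≡ 1 (mod 100).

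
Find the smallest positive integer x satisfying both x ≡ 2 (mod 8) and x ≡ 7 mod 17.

58

Since 17·1 ≡ 1 (mod 8), take x = 7 + 17·((2−7)·1 mod 8) = 7 + 17·3 = 58.
Check: 58 mod 8 = 2, 58 mod 17 = 7.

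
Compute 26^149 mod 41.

By repeated squaring mod 41: 26^1≡26, 26^2≡20, 26^4≡31, 26^8≡18, 26^16≡37, 26^32≡16, 26^64≡10, 26^128≡18.
149 = 1 + 4 + 16 + 128, so 26^149 ≡ 26·31·37·18 ≡ 24 (mod 41).

24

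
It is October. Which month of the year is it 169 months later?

Dividing 169 by 12 gives quotient 14 and remainder 1.
October + 1 month → November.

November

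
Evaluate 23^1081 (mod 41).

Successive squares of 23 mod 41: 23^1≡23, 23^2≡37, 23^4≡16, 23^8≡10, 23^16≡18, 23^32≡37, 23^64≡16, 23^128≡10, 23^256≡18, 23^512≡37, 23^1024≡16.
1081 = 1 + 8 + 16 + 32 + 1024, so 23^1081 ≡ 23·10·18·37·16 ≡ 23 (mod 41).

23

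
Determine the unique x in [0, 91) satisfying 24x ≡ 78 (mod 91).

24⁻¹ ≡ 19 (mod 91) because 24·19 = 456 = 5·91 + 1.
Multiplying both sides by 19: x ≡ 19·78 = 1482 ≡ 26 (mod 91).

26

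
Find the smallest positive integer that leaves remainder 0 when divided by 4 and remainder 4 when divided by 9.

4

x ≡ 0 (mod 4) gives x ∈ {0, 4}.
The first of these with x mod 9 = 4 is 4.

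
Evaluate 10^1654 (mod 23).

Square-and-reduce mod 23: 10^1≡10, 10^2≡8, 10^4≡18, 10^8≡2, 10^16≡4, 10^32≡16, 10^64≡3, 10^128≡9, 10^256≡12, 10^512≡6, 10^1024≡13.
1654 = 2 + 4 + 16 + 32 + 64 + 512 + 1024, so 10^1654 ≡ 8·18·4·16·3·6·13 ≡ 18 (mod 23).

18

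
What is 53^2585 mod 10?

Last digits of 3^n: 3, 9, 7, 1 (period 4).
2585 mod 4 = 1, so the last digit matches 3^1 = 3.

3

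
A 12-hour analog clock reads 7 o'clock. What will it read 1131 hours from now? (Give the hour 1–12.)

Dividing 1131 by 12 gives quotient 94 and remainder 3.
7 + 3 → 10 on a 12-hour dial.

10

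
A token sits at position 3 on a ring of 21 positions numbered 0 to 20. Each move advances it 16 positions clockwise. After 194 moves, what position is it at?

20

194·16 = 3104.
3104 mod 21 = 17 (since 147·21 = 3087).
(3 + 17) mod 21 = 20.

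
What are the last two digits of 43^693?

43

Square-and-reduce mod 100: 43^1≡43, 43^2≡49, 43^4≡1, 43^8≡1, 43^16≡1, 43^32≡1, 43^64≡1, 43^128≡1, 43^256≡1, 43^512≡1.
693 = 1 + 4 + 16 + 32 + 128 + 512, so 43^693 ≡ 43·1·1·1·1·1 ≡ 43 (mod 100).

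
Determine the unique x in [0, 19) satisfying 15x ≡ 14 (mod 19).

6

15⁻¹ ≡ 14 (mod 19) because 15·14 = 210 = 11·19 + 1.
So x ≡ 14·14 = 196 ≡ 6 (mod 19).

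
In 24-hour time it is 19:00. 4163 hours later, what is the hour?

6

Dividing 4163 by 24 gives quotient 173 and remainder 11.
(19 + 11) mod 24 = 6.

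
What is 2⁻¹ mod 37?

19

2·19 = 38 = 1·37 + 1, so 2⁻¹ ≡ 19 (mod 37).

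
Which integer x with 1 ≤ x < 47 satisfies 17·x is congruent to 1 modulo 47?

36

47 = 2·17 + 13
17 = 1·13 + 4
13 = 3·4 + 1
4 = 4·1 + 0
Back-substituting gives 17·36 ≡ 1 (mod 47).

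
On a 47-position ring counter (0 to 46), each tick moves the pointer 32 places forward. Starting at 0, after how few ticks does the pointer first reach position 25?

14

32⁻¹ ≡ 25 (mod 47) because 32·25 = 800 = 17·47 + 1.
So x ≡ 25·25 = 625 ≡ 14 (mod 47).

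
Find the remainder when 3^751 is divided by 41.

By repeated squaring mod 41: 3^1≡3, 3^2≡9, 3^4≡40, 3^8≡1, 3^16≡1, 3^32≡1, 3^64≡1, 3^128≡1, 3^256≡1, 3^512≡1.
751 = 1 + 2 + 4 + 8 + 32 + 64 + 128 + 512, so 3^751 ≡ 3·9·40·1·1·1·1·1 ≡ 14 (mod 41).

14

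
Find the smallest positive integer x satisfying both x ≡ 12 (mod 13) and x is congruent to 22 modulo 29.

x ≡ 12 (mod 13) gives x ∈ {12, 25, 38, 51}.
The first of these with x mod 29 = 22 is 51.

51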